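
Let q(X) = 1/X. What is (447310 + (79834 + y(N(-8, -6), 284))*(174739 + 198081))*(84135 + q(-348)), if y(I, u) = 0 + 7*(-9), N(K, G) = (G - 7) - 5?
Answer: 435388248586383935/174 ≈ 2.5022e+15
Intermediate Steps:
N(K, G) = -12 + G (N(K, G) = (-7 + G) - 5 = -12 + G)
y(I, u) = -63 (y(I, u) = 0 - 63 = -63)
(447310 + (79834 + y(N(-8, -6), 284))*(174739 + 198081))*(84135 + q(-348)) = (447310 + (79834 - 63)*(174739 + 198081))*(84135 + 1/(-348)) = (447310 + 79771*372820)*(84135 - 1/348) = (447310 + 29740224220)*(29278979/348) = 29740671530*(29278979/348) = 435388248586383935/174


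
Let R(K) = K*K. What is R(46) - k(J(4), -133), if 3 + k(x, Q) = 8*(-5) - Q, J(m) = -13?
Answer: 2026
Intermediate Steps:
R(K) = K²
k(x, Q) = -43 - Q (k(x, Q) = -3 + (8*(-5) - Q) = -3 + (-40 - Q) = -43 - Q)
R(46) - k(J(4), -133) = 46² - (-43 - 1*(-133)) = 2116 - (-43 + 133) = 2116 - 1*90 = 2116 - 90 = 2026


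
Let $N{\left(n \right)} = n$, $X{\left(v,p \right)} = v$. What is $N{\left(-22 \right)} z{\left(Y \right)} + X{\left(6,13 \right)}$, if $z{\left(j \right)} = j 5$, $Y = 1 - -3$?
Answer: $-434$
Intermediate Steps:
$Y = 4$ ($Y = 1 + 3 = 4$)
$z{\left(j \right)} = 5 j$
$N{\left(-22 \right)} z{\left(Y \right)} + X{\left(6,13 \right)} = - 22 \cdot 5 \cdot 4 + 6 = \left(-22\right) 20 + 6 = -440 + 6 = -434$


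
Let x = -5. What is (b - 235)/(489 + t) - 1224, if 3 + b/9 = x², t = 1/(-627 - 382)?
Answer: -603958933/493400 ≈ -1224.1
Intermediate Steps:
t = -1/1009 (t = 1/(-1009) = -1/1009 ≈ -0.00099108)
b = 198 (b = -27 + 9*(-5)² = -27 + 9*25 = -27 + 225 = 198)
(b - 235)/(489 + t) - 1224 = (198 - 235)/(489 - 1/1009) - 1224 = -37/493400/1009 - 1224 = -37*1009/493400 - 1224 = -37333/493400 - 1224 = -603958933/493400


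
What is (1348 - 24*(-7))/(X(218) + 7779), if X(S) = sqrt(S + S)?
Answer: 11792964/60512405 - 3032*sqrt(109)/60512405 ≈ 0.19436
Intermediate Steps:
X(S) = sqrt(2)*sqrt(S) (X(S) = sqrt(2*S) = sqrt(2)*sqrt(S))
(1348 - 24*(-7))/(X(218) + 7779) = (1348 - 24*(-7))/(sqrt(2)*sqrt(218) + 7779) = (1348 + 168)/(2*sqrt(109) + 7779) = 1516/(7779 + 2*sqrt(109))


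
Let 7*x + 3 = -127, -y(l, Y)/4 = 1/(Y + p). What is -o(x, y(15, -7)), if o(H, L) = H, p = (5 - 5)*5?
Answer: 130/7 ≈ 18.571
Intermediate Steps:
p = 0 (p = 0*5 = 0)
y(l, Y) = -4/Y (y(l, Y) = -4/(Y + 0) = -4/Y)
x = -130/7 (x = -3/7 + (⅐)*(-127) = -3/7 - 127/7 = -130/7 ≈ -18.571)
-o(x, y(15, -7)) = -1*(-130/7) = 130/7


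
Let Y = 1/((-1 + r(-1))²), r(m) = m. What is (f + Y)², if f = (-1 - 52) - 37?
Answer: 128881/16 ≈ 8055.1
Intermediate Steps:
f = -90 (f = -53 - 37 = -90)
Y = ¼ (Y = 1/((-1 - 1)²) = 1/((-2)²) = 1/4 = ¼ ≈ 0.25000)
(f + Y)² = (-90 + ¼)² = (-359/4)² = 128881/16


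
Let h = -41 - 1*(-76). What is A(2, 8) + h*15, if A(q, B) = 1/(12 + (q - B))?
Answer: 3151/6 ≈ 525.17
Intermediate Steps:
A(q, B) = 1/(12 + q - B)
h = 35 (h = -41 + 76 = 35)
A(2, 8) + h*15 = 1/(12 + 2 - 1*8) + 35*15 = 1/(12 + 2 - 8) + 525 = 1/6 + 525 = 3151/6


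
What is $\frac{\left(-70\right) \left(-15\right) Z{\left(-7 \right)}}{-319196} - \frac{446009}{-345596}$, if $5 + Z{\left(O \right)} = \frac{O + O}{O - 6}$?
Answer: $\frac{467310604933}{358516797652} \approx 1.3035$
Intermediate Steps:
$Z{\left(O \right)} = -5 + \frac{2 O}{-6 + O}$ ($Z{\left(O \right)} = -5 + \frac{O + O}{O - 6} = -5 + \frac{2 O}{-6 + O}$)
$\frac{\left(-70\right) \left(-15\right) Z{\left(-7 \right)}}{-319196} - \frac{446009}{-345596} = \frac{\left(-70\right) \left(-15\right) \frac{3 \left(10 - -7\right)}{-6 - 7}}{-319196} - \frac{446009}{-345596} = 1050 \frac{3 \left(10 + 7\right)}{-13} \left(- \frac{1}{319196}\right) - - \frac{446009}{345596} = 1050 \cdot 3 \left(- \frac{1}{13}\right) 17 \left(- \frac{1}{319196}\right) + \frac{446009}{345596} = 1050 \left(- \frac{51}{13}\right) \left(- \frac{1}{319196}\right) + \frac{446009}{345596} = \left(- \frac{53550}{13}\right) \left(- \frac{1}{319196}\right) + \frac{446009}{345596} = \frac{26775}{2074774} + \frac{446009}{345596} = \frac{467310604933}{358516797652}$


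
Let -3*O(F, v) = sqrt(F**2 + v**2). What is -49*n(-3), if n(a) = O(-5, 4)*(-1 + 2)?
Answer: 49*sqrt(41)/3 ≈ 104.58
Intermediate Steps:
O(F, v) = -sqrt(F**2 + v**2)/3
n(a) = -sqrt(41)/3 (n(a) = (-sqrt((-5)**2 + 4**2)/3)*(-1 + 2) = -sqrt(25 + 16)/3*1 = -sqrt(41)/3*1 = -sqrt(41)/3)
-49*n(-3) = -(-49)*sqrt(41)/3 = 49*sqrt(41)/3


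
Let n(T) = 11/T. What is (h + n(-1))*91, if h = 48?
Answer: 3367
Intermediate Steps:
(h + n(-1))*91 = (48 + 11/(-1))*91 = (48 + 11*(-1))*91 = (48 - 11)*91 = 37*91 = 3367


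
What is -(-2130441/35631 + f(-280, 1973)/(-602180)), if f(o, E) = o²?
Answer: 21428373863/357604593 ≈ 59.922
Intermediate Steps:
-(-2130441/35631 + f(-280, 1973)/(-602180)) = -(-2130441/35631 + (-280)²/(-602180)) = -(-2130441*1/35631 + 78400*(-1/602180)) = -(-710147/11877 - 3920/30109) = -1*(-21428373863/357604593) = 21428373863/357604593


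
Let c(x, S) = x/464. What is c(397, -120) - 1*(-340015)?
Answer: 157767357/464 ≈ 3.4002e+5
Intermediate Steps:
c(x, S) = x/464 (c(x, S) = x*(1/464) = x/464)
c(397, -120) - 1*(-340015) = (1/464)*397 - 1*(-340015) = 397/464 + 340015 = 157767357/464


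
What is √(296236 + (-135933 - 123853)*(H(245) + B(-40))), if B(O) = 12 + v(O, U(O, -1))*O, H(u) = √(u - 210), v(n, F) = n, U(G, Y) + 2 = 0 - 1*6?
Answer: √(-418478796 - 259786*√35) ≈ 20494.0*I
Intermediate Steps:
U(G, Y) = -8 (U(G, Y) = -2 + (0 - 1*6) = -2 + (0 - 6) = -2 - 6 = -8)
H(u) = √(-210 + u)
B(O) = 12 + O² (B(O) = 12 + O*O = 12 + O²)
√(296236 + (-135933 - 123853)*(H(245) + B(-40))) = √(296236 + (-135933 - 123853)*(√(-210 + 245) + (12 + (-40)²))) = √(296236 - 259786*(√35 + (12 + 1600))) = √(296236 - 259786*(√35 + 1612)) = √(296236 - 259786*(1612 + √35)) = √(296236 + (-418775032 - 259786*√35)) = √(-418478796 - 259786*√35)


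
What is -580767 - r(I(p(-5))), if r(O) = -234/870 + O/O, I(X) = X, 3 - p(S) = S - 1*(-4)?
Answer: -84211321/145 ≈ -5.8077e+5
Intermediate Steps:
p(S) = -1 - S (p(S) = 3 - (S - 1*(-4)) = 3 - (S + 4) = 3 - (4 + S) = 3 + (-4 - S) = -1 - S)
r(O) = 106/145 (r(O) = -234*1/870 + 1 = -39/145 + 1 = 106/145)
-580767 - r(I(p(-5))) = -580767 - 1*106/145 = -580767 - 106/145 = -84211321/145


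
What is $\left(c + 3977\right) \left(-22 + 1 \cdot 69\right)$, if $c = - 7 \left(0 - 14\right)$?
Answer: $191525$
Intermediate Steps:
$c = 98$ ($c = \left(-7\right) \left(-14\right) = 98$)
$\left(c + 3977\right) \left(-22 + 1 \cdot 69\right) = \left(98 + 3977\right) \left(-22 + 1 \cdot 69\right) = 4075 \left(-22 + 69\right) = 4075 \cdot 47 = 191525$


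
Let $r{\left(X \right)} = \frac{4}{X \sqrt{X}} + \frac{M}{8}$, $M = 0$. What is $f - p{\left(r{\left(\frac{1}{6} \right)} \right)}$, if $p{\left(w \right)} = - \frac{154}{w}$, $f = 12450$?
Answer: $12450 + \frac{77 \sqrt{6}}{72} \approx 12453.0$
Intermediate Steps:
$r{\left(X \right)} = \frac{4}{X^{\frac{3}{2}}}$ ($r{\left(X \right)} = \frac{4}{X \sqrt{X}} + \frac{0}{8} = \frac{4}{X^{\frac{3}{2}}} + 0 \cdot \frac{1}{8} = \frac{4}{X^{\frac{3}{2}}} + 0 = \frac{4}{X^{\frac{3}{2}}}$)
$f - p{\left(r{\left(\frac{1}{6} \right)} \right)} = 12450 - - \frac{154}{4 \frac{1}{\frac{1}{36} \sqrt{6}}} = 12450 - - \frac{154}{4 \frac{1}{(\frac{1}{6})^{3/2}}} = 12450 - - \frac{154}{4 \cdot 6 \sqrt{6}} = 12450 - - \frac{154}{24 \sqrt{6}} = 12450 - - 154 \frac{\sqrt{6}}{144} = 12450 - - \frac{77 \sqrt{6}}{72} = 12450 + \frac{77 \sqrt{6}}{72}$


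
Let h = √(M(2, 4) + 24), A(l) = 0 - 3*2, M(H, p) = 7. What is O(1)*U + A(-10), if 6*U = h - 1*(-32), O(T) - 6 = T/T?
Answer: 94/3 + 7*√31/6 ≈ 37.829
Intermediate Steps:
A(l) = -6 (A(l) = 0 - 6 = -6)
h = √31 (h = √(7 + 24) = √31 ≈ 5.5678)
O(T) = 7 (O(T) = 6 + T/T = 6 + 1 = 7)
U = 16/3 + √31/6 (U = (√31 - 1*(-32))/6 = (√31 + 32)/6 = (32 + √31)/6 = 16/3 + √31/6 ≈ 6.2613)
O(1)*U + A(-10) = 7*(16/3 + √31/6) - 6 = (112/3 + 7*√31/6) - 6 = 94/3 + 7*√31/6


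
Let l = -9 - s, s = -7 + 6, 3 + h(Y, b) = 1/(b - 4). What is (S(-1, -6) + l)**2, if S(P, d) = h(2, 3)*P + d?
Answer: 100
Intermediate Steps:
h(Y, b) = -3 + 1/(-4 + b) (h(Y, b) = -3 + 1/(b - 4) = -3 + 1/(-4 + b))
s = -1
S(P, d) = d - 4*P (S(P, d) = ((13 - 3*3)/(-4 + 3))*P + d = ((13 - 9)/(-1))*P + d = (-1*4)*P + d = -4*P + d = d - 4*P)
l = -8 (l = -9 - 1*(-1) = -9 + 1 = -8)
(S(-1, -6) + l)**2 = ((-6 - 4*(-1)) - 8)**2 = ((-6 + 4) - 8)**2 = (-2 - 8)**2 = (-10)**2 = 100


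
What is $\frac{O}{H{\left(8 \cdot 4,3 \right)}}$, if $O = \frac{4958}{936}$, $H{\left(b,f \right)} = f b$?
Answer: $\frac{2479}{44928} \approx 0.055177$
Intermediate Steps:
$H{\left(b,f \right)} = b f$
$O = \frac{2479}{468}$ ($O = 4958 \cdot \frac{1}{936} = \frac{2479}{468} \approx 5.297$)
$\frac{O}{H{\left(8 \cdot 4,3 \right)}} = \frac{2479}{468 \cdot 8 \cdot 4 \cdot 3} = \frac{2479}{468 \cdot 32 \cdot 3} = \frac{2479}{468 \cdot 96} = \frac{2479}{468} \cdot \frac{1}{96} = \frac{2479}{44928}$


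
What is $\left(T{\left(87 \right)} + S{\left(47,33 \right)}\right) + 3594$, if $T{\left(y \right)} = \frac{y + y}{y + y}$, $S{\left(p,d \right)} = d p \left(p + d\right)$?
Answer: $127675$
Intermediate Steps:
$S{\left(p,d \right)} = d p \left(d + p\right)$
$T{\left(y \right)} = 1$ ($T{\left(y \right)} = \frac{2 y}{2 y} = 2 y \frac{1}{2 y} = 1$)
$\left(T{\left(87 \right)} + S{\left(47,33 \right)}\right) + 3594 = \left(1 + 33 \cdot 47 \left(33 + 47\right)\right) + 3594 = \left(1 + 33 \cdot 47 \cdot 80\right) + 3594 = \left(1 + 124080\right) + 3594 = 124081 + 3594 = 127675$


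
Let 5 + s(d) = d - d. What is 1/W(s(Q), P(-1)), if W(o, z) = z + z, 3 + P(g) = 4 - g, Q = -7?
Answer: ¼ ≈ 0.25000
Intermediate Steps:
s(d) = -5 (s(d) = -5 + (d - d) = -5 + 0 = -5)
P(g) = 1 - g (P(g) = -3 + (4 - g) = 1 - g)
W(o, z) = 2*z
1/W(s(Q), P(-1)) = 1/(2*(1 - 1*(-1))) = 1/(2*(1 + 1)) = 1/(2*2) = 1/4 = ¼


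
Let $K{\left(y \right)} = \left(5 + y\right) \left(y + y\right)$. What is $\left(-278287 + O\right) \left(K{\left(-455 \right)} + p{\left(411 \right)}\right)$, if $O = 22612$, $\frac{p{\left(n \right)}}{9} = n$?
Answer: $-105644654325$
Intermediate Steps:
$p{\left(n \right)} = 9 n$
$K{\left(y \right)} = 2 y \left(5 + y\right)$ ($K{\left(y \right)} = \left(5 + y\right) 2 y = 2 y \left(5 + y\right)$)
$\left(-278287 + O\right) \left(K{\left(-455 \right)} + p{\left(411 \right)}\right) = \left(-278287 + 22612\right) \left(2 \left(-455\right) \left(5 - 455\right) + 9 \cdot 411\right) = - 255675 \left(2 \left(-455\right) \left(-450\right) + 3699\right) = - 255675 \left(409500 + 3699\right) = \left(-255675\right) 413199 = -105644654325$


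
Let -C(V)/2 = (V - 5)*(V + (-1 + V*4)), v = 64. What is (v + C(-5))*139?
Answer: -63384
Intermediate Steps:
C(V) = -2*(-1 + 5*V)*(-5 + V) (C(V) = -2*(V - 5)*(V + (-1 + V*4)) = -2*(-5 + V)*(V + (-1 + 4*V)) = -2*(-5 + V)*(-1 + 5*V) = -2*(-1 + 5*V)*(-5 + V))
(v + C(-5))*139 = (64 + (-10 - 10*(-5)² + 52*(-5)))*139 = (64 + (-10 - 10*25 - 260))*139 = (64 + (-10 - 250 - 260))*139 = (64 - 520)*139 = -456*139 = -63384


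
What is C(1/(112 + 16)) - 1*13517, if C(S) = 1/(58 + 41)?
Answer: -1338182/99 ≈ -13517.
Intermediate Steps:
C(S) = 1/99
C(1/(112 + 16)) - 1*13517 = 1/99 - 1*13517 = 1/99 - 13517 = -1338182/99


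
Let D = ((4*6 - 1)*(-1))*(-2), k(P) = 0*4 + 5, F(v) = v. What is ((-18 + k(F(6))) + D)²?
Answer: 1089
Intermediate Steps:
k(P) = 5 (k(P) = 0 + 5 = 5)
D = 46 (D = ((24 - 1)*(-1))*(-2) = (23*(-1))*(-2) = -23*(-2) = 46)
((-18 + k(F(6))) + D)² = ((-18 + 5) + 46)² = (-13 + 46)² = 33² = 1089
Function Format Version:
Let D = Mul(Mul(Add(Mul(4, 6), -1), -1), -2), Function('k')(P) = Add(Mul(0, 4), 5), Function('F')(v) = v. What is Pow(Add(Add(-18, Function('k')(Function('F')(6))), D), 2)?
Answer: 1089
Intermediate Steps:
Function('k')(P) = 5 (Function('k')(P) = Add(0, 5) = 5)
D = 46 (D = Mul(Mul(Add(24, -1), -1), -2) = Mul(Mul(23, -1), -2) = Mul(-23, -2) = 46)
Pow(Add(Add(-18, Function('k')(Function('F')(6))), D), 2) = Pow(Add(Add(-18, 5), 46), 2) = Pow(Add(-13, 46), 2) = Pow(33, 2) = 1089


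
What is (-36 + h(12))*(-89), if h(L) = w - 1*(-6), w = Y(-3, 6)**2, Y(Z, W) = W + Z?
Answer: 1869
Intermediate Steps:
w = 9 (w = (6 - 3)**2 = 3**2 = 9)
h(L) = 15 (h(L) = 9 - 1*(-6) = 9 + 6 = 15)
(-36 + h(12))*(-89) = (-36 + 15)*(-89) = -21*(-89) = 1869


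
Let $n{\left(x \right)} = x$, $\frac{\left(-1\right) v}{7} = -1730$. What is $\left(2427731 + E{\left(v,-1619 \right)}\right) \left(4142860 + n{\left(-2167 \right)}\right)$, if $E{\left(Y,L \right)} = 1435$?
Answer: $10058430652038$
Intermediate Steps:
$v = 12110$ ($v = \left(-7\right) \left(-1730\right) = 12110$)
$\left(2427731 + E{\left(v,-1619 \right)}\right) \left(4142860 + n{\left(-2167 \right)}\right) = \left(2427731 + 1435\right) \left(4142860 - 2167\right) = 2429166 \cdot 4140693 = 10058430652038$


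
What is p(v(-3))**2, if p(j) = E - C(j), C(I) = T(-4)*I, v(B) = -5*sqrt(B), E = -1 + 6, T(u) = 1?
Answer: -50 + 50*I*sqrt(3) ≈ -50.0 + 86.603*I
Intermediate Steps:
E = 5
C(I) = I (C(I) = 1*I = I)
p(j) = 5 - j
p(v(-3))**2 = (5 - (-5)*sqrt(-3))**2 = (5 - (-5)*I*sqrt(3))**2 = (5 + 5*I*sqrt(3))**2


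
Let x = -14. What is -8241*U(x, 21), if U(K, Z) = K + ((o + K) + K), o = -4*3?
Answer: 445014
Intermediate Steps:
o = -12
U(K, Z) = -12 + 3*K (U(K, Z) = K + ((-12 + K) + K) = K + (-12 + 2*K) = -12 + 3*K)
-8241*U(x, 21) = -8241*(-12 + 3*(-14)) = -8241*(-12 - 42) = -8241*(-54) = 445014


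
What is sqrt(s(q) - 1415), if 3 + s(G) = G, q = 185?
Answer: 3*I*sqrt(137) ≈ 35.114*I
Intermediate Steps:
s(G) = -3 + G
sqrt(s(q) - 1415) = sqrt((-3 + 185) - 1415) = sqrt(182 - 1415) = sqrt(-1233) = 3*I*sqrt(137)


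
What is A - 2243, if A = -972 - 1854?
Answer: -5069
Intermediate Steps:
A = -2826
A - 2243 = -2826 - 2243 = -5069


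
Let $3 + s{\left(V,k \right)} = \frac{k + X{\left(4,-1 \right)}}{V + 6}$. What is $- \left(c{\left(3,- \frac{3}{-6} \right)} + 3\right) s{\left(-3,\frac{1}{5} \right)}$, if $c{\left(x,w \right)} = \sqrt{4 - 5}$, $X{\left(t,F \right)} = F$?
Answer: $\frac{49}{5} + \frac{49 i}{15} \approx 9.8 + 3.2667 i$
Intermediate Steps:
$s{\left(V,k \right)} = -3 + \frac{-1 + k}{6 + V}$ ($s{\left(V,k \right)} = -3 + \frac{k - 1}{V + 6} = -3 + \frac{-1 + k}{6 + V}$)
$c{\left(x,w \right)} = i$ ($c{\left(x,w \right)} = \sqrt{-1} = i$)
$- \left(c{\left(3,- \frac{3}{-6} \right)} + 3\right) s{\left(-3,\frac{1}{5} \right)} = - \left(i + 3\right) \frac{-19 + \frac{1}{5} - -9}{6 - 3} = - \left(3 + i\right) \frac{-19 + \frac{1}{5} + 9}{3} = - \left(3 + i\right) \frac{1}{3} \left(- \frac{49}{5}\right) = - \frac{\left(3 + i\right) \left(-49\right)}{15} = - (- \frac{49}{5} - \frac{49 i}{15}) = \frac{49}{5} + \frac{49 i}{15}$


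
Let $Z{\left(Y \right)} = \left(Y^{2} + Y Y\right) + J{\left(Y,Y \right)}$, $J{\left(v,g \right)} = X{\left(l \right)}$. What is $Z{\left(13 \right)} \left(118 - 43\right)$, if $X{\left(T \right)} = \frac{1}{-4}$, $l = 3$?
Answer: $\frac{101325}{4} \approx 25331.0$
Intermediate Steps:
$X{\left(T \right)} = - \frac{1}{4}$
$J{\left(v,g \right)} = - \frac{1}{4}$
$Z{\left(Y \right)} = - \frac{1}{4} + 2 Y^{2}$ ($Z{\left(Y \right)} = \left(Y^{2} + Y Y\right) - \frac{1}{4} = \left(Y^{2} + Y^{2}\right) - \frac{1}{4} = 2 Y^{2} - \frac{1}{4} = - \frac{1}{4} + 2 Y^{2}$)
$Z{\left(13 \right)} \left(118 - 43\right) = \left(- \frac{1}{4} + 2 \cdot 13^{2}\right) \left(118 - 43\right) = \left(- \frac{1}{4} + 2 \cdot 169\right) 75 = \left(- \frac{1}{4} + 338\right) 75 = \frac{1351}{4} \cdot 75 = \frac{101325}{4}$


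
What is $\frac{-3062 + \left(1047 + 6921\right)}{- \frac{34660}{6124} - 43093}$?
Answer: $- \frac{3755543}{32992024} \approx -0.11383$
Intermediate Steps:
$\frac{-3062 + \left(1047 + 6921\right)}{- \frac{34660}{6124} - 43093} = \frac{-3062 + 7968}{\left(-34660\right) \frac{1}{6124} - 43093} = \frac{4906}{- \frac{8665}{1531} - 43093} = \frac{4906}{- \frac{65984048}{1531}} = 4906 \left(- \frac{1531}{65984048}\right) = - \frac{3755543}{32992024}$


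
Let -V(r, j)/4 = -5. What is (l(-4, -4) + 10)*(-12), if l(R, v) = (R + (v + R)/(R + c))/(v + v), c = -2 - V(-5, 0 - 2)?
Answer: -1632/13 ≈ -125.54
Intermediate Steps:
V(r, j) = 20 (V(r, j) = -4*(-5) = 20)
c = -22 (c = -2 - 1*20 = -2 - 20 = -22)
l(R, v) = (R + (R + v)/(-22 + R))/(2*v) (l(R, v) = (R + (v + R)/(R - 22))/(v + v) = (R + (R + v)/(-22 + R))/((2*v)) = (R + (R + v)/(-22 + R))*(1/(2*v)) = (R + (R + v)/(-22 + R))/(2*v))
(l(-4, -4) + 10)*(-12) = ((1/2)*(-4 + (-4)**2 - 21*(-4))/(-4*(-22 - 4)) + 10)*(-12) = ((1/2)*(-1/4)*(-4 + 16 + 84)/(-26) + 10)*(-12) = ((1/2)*(-1/4)*(-1/26)*96 + 10)*(-12) = (6/13 + 10)*(-12) = (136/13)*(-12) = -1632/13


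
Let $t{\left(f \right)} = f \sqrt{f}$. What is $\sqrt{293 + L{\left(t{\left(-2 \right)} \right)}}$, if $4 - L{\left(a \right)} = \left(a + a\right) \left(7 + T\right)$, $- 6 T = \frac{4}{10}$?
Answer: $\frac{\sqrt{66825 + 6240 i \sqrt{2}}}{15} \approx 17.271 + 1.1355 i$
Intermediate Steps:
$T = - \frac{1}{15}$ ($T = - \frac{4 \cdot \frac{1}{10}}{6} = \left(- \frac{1}{6}\right) \frac{2}{5} = - \frac{1}{15} \approx -0.066667$)
$t{\left(f \right)} = f^{\frac{3}{2}}$
$L{\left(a \right)} = 4 - \frac{208 a}{15}$ ($L{\left(a \right)} = 4 - \left(a + a\right) \left(7 - \frac{1}{15}\right) = 4 - 2 a \frac{104}{15} = 4 - \frac{208 a}{15}$)
$\sqrt{293 + L{\left(t{\left(-2 \right)} \right)}} = \sqrt{293 + \left(4 - \frac{208 \left(-2\right)^{\frac{3}{2}}}{15}\right)} = \sqrt{293 + \left(4 - \frac{208 \left(- 2 i \sqrt{2}\right)}{15}\right)} = \sqrt{293 + \left(4 + \frac{416 i \sqrt{2}}{15}\right)} = \sqrt{297 + \frac{416 i \sqrt{2}}{15}}$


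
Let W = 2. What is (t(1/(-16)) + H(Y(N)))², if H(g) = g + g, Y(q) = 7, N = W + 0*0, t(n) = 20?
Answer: 1156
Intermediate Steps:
N = 2 (N = 2 + 0*0 = 2 + 0 = 2)
H(g) = 2*g
(t(1/(-16)) + H(Y(N)))² = (20 + 2*7)² = (20 + 14)² = 34² = 1156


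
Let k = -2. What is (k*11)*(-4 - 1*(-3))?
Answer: 22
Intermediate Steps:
(k*11)*(-4 - 1*(-3)) = (-2*11)*(-4 - 1*(-3)) = -22*(-4 + 3) = -22*(-1) = 22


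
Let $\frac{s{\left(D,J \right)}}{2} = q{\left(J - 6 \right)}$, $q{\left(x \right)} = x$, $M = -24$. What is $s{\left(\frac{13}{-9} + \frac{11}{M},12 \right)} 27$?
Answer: $324$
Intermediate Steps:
$s{\left(D,J \right)} = -12 + 2 J$ ($s{\left(D,J \right)} = 2 \left(J - 6\right) = 2 \left(-6 + J\right) = -12 + 2 J$)
$s{\left(\frac{13}{-9} + \frac{11}{M},12 \right)} 27 = \left(-12 + 2 \cdot 12\right) 27 = \left(-12 + 24\right) 27 = 12 \cdot 27 = 324$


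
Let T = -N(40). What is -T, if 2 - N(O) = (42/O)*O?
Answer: -40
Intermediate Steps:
N(O) = -40 (N(O) = 2 - 42/O*O = 2 - 1*42 = 2 - 42 = -40)
T = 40 (T = -1*(-40) = 40)
-T = -1*40 = -40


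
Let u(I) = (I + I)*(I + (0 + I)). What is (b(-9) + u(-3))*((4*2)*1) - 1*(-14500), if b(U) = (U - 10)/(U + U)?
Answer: 133168/9 ≈ 14796.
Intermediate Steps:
b(U) = (-10 + U)/(2*U) (b(U) = (-10 + U)/((2*U)) = (-10 + U)*(1/(2*U)) = (-10 + U)/(2*U))
u(I) = 4*I² (u(I) = (2*I)*(I + I) = (2*I)*(2*I) = 4*I²)
(b(-9) + u(-3))*((4*2)*1) - 1*(-14500) = ((½)*(-10 - 9)/(-9) + 4*(-3)²)*((4*2)*1) - 1*(-14500) = ((½)*(-⅑)*(-19) + 4*9)*(8*1) + 14500 = (19/18 + 36)*8 + 14500 = (667/18)*8 + 14500 = 2668/9 + 14500 = 133168/9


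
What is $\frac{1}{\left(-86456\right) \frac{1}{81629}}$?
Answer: $- \frac{81629}{86456} \approx -0.94417$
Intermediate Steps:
$\frac{1}{\left(-86456\right) \frac{1}{81629}} = \frac{1}{- \frac{86456}{81629}} = - \frac{81629}{86456}$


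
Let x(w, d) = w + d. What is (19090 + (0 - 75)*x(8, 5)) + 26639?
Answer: 44754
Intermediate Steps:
x(w, d) = d + w
(19090 + (0 - 75)*x(8, 5)) + 26639 = (19090 + (0 - 75)*(5 + 8)) + 26639 = (19090 - 75*13) + 26639 = (19090 - 975) + 26639 = 18115 + 26639 = 44754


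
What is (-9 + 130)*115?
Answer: 13915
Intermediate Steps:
(-9 + 130)*115 = 121*115 = 13915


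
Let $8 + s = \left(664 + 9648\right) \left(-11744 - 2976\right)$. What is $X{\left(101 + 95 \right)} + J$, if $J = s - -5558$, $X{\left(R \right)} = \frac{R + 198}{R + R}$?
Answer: $- \frac{29750269443}{196} \approx -1.5179 \cdot 10^{8}$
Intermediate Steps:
$X{\left(R \right)} = \frac{198 + R}{2 R}$
$s = -151792648$ ($s = -8 + \left(664 + 9648\right) \left(-11744 - 2976\right) = -8 + 10312 \left(-14720\right) = -8 - 151792640 = -151792648$)
$J = -151787090$ ($J = -151792648 - -5558 = -151792648 + 5558 = -151787090$)
$X{\left(101 + 95 \right)} + J = \frac{198 + \left(101 + 95\right)}{2 \left(101 + 95\right)} - 151787090 = \frac{198 + 196}{2 \cdot 196} - 151787090 = \frac{1}{2} \cdot \frac{1}{196} \cdot 394 - 151787090 = \frac{197}{196} - 151787090 = - \frac{29750269443}{196}$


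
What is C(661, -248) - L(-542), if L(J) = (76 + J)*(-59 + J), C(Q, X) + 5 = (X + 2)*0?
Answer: -280071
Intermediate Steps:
C(Q, X) = -5 (C(Q, X) = -5 + (X + 2)*0 = -5 + (2 + X)*0 = -5 + 0 = -5)
L(J) = (-59 + J)*(76 + J)
C(661, -248) - L(-542) = -5 - (-4484 + (-542)² + 17*(-542)) = -5 - (-4484 + 293764 - 9214) = -5 - 1*280066 = -5 - 280066 = -280071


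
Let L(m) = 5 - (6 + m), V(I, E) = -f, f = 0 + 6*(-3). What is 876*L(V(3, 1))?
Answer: -16644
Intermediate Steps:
f = -18 (f = 0 - 18 = -18)
V(I, E) = 18 (V(I, E) = -1*(-18) = 18)
L(m) = -1 - m (L(m) = 5 + (-6 - m) = -1 - m)
876*L(V(3, 1)) = 876*(-1 - 1*18) = 876*(-1 - 18) = 876*(-19) = -16644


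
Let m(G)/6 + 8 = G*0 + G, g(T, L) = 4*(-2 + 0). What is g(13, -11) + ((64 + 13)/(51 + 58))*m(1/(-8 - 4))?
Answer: -9213/218 ≈ -42.261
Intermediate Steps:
g(T, L) = -8 (g(T, L) = 4*(-2) = -8)
m(G) = -48 + 6*G (m(G) = -48 + 6*(G*0 + G) = -48 + 6*(0 + G) = -48 + 6*G)
g(13, -11) + ((64 + 13)/(51 + 58))*m(1/(-8 - 4)) = -8 + ((64 + 13)/(51 + 58))*(-48 + 6/(-8 - 4)) = -8 + (77/109)*(-48 + 6/(-12)) = -8 + (77*(1/109))*(-48 + 6*(-1/12)) = -8 + 77*(-48 - ½)/109 = -8 + (77/109)*(-97/2) = -8 - 7469/218 = -9213/218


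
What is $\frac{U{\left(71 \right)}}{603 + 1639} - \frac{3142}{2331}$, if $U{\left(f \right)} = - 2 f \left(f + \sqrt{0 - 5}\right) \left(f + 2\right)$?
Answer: $- \frac{861313865}{2613051} - \frac{5183 i \sqrt{5}}{1121} \approx -329.62 - 10.339 i$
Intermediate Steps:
$U{\left(f \right)} = - 2 f \left(2 + f\right) \left(f + i \sqrt{5}\right)$ ($U{\left(f \right)} = - 2 f \left(f + \sqrt{-5}\right) \left(2 + f\right) = - 2 f \left(f + i \sqrt{5}\right) \left(2 + f\right) = - 2 f \left(2 + f\right) \left(f + i \sqrt{5}\right)$)
$\frac{U{\left(71 \right)}}{603 + 1639} - \frac{3142}{2331} = \frac{\left(-2\right) 71 \left(71^{2} + 2 \cdot 71 + 2 i \sqrt{5} + i 71 \sqrt{5}\right)}{603 + 1639} - \frac{3142}{2331} = \frac{\left(-2\right) 71 \left(5041 + 142 + 2 i \sqrt{5} + 71 i \sqrt{5}\right)}{2242} - \frac{3142}{2331} = \left(-2\right) 71 \left(5183 + 73 i \sqrt{5}\right) \frac{1}{2242} - \frac{3142}{2331} = \left(-735986 - 10366 i \sqrt{5}\right) \frac{1}{2242} - \frac{3142}{2331} = \left(- \frac{367993}{1121} - \frac{5183 i \sqrt{5}}{1121}\right) - \frac{3142}{2331} = - \frac{861313865}{2613051} - \frac{5183 i \sqrt{5}}{1121}$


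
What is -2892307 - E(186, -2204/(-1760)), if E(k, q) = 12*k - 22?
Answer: -2894517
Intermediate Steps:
E(k, q) = -22 + 12*k
-2892307 - E(186, -2204/(-1760)) = -2892307 - (-22 + 12*186) = -2892307 - (-22 + 2232) = -2892307 - 1*2210 = -2892307 - 2210 = -2894517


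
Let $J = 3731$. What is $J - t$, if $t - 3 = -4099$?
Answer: $7827$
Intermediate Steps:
$t = -4096$ ($t = 3 - 4099 = -4096$)
$J - t = 3731 - -4096 = 3731 + 4096 = 7827$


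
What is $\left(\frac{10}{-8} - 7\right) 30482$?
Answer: $- \frac{502953}{2} \approx -2.5148 \cdot 10^{5}$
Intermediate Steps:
$\left(\frac{10}{-8} - 7\right) 30482 = \left(10 \left(- \frac{1}{8}\right) - 7\right) 30482 = \left(- \frac{5}{4} - 7\right) 30482 = \left(- \frac{33}{4}\right) 30482 = - \frac{502953}{2}$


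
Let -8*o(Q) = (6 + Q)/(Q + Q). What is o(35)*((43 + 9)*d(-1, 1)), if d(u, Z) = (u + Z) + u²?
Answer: -533/140 ≈ -3.8071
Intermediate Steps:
d(u, Z) = Z + u + u² (d(u, Z) = (Z + u) + u² = Z + u + u²)
o(Q) = -(6 + Q)/(16*Q) (o(Q) = -(6 + Q)/(8*(Q + Q)) = -(6 + Q)/(8*(2*Q)) = -(6 + Q)*1/(2*Q)/8 = -(6 + Q)/(16*Q))
o(35)*((43 + 9)*d(-1, 1)) = ((1/16)*(-6 - 1*35)/35)*((43 + 9)*(1 - 1 + (-1)²)) = ((1/16)*(1/35)*(-6 - 35))*(52*(1 - 1 + 1)) = ((1/16)*(1/35)*(-41))*(52*1) = -41/560*52 = -533/140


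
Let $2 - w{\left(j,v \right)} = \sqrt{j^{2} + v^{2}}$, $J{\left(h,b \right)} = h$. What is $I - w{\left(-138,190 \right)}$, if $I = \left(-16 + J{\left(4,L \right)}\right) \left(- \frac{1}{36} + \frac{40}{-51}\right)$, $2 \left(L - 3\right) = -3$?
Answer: $\frac{395}{51} + 2 \sqrt{13786} \approx 242.57$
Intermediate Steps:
$L = \frac{3}{2}$ ($L = 3 + \frac{1}{2} \left(-3\right) = 3 - \frac{3}{2} = \frac{3}{2} \approx 1.5$)
$I = \frac{497}{51}$ ($I = \left(-16 + 4\right) \left(- \frac{1}{36} + \frac{40}{-51}\right) = - 12 \left(\left(-1\right) \frac{1}{36} + 40 \left(- \frac{1}{51}\right)\right) = - 12 \left(- \frac{1}{36} - \frac{40}{51}\right) = \left(-12\right) \left(- \frac{497}{612}\right) = \frac{497}{51} \approx 9.7451$)
$w{\left(j,v \right)} = 2 - \sqrt{j^{2} + v^{2}}$
$I - w{\left(-138,190 \right)} = \frac{497}{51} - \left(2 - \sqrt{\left(-138\right)^{2} + 190^{2}}\right) = \frac{497}{51} - \left(2 - \sqrt{19044 + 36100}\right) = \frac{497}{51} - \left(2 - \sqrt{55144}\right) = \frac{497}{51} - \left(2 - 2 \sqrt{13786}\right) = \frac{395}{51} + 2 \sqrt{13786}$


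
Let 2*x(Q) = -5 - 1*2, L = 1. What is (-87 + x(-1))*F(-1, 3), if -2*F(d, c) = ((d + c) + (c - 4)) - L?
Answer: 0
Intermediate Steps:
F(d, c) = 5/2 - c - d/2 (F(d, c) = -(((d + c) + (c - 4)) - 1*1)/2 = -(((c + d) + (-4 + c)) - 1)/2 = -((-4 + d + 2*c) - 1)/2 = -(-5 + d + 2*c)/2 = 5/2 - c - d/2)
x(Q) = -7/2 (x(Q) = (-5 - 1*2)/2 = (-5 - 2)/2 = (1/2)*(-7) = -7/2)
(-87 + x(-1))*F(-1, 3) = (-87 - 7/2)*(5/2 - 1*3 - 1/2*(-1)) = -181*(5/2 - 3 + 1/2)/2 = -181/2*0 = 0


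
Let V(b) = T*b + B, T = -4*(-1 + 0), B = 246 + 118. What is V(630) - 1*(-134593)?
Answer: 137477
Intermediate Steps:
B = 364
T = 4 (T = -4*(-1) = 4)
V(b) = 364 + 4*b (V(b) = 4*b + 364 = 364 + 4*b)
V(630) - 1*(-134593) = (364 + 4*630) - 1*(-134593) = (364 + 2520) + 134593 = 2884 + 134593 = 137477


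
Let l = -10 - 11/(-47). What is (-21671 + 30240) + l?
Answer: 402284/47 ≈ 8559.2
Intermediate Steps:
l = -459/47 (l = -10 - 11*(-1/47) = -10 + 11/47 = -459/47 ≈ -9.7660)
(-21671 + 30240) + l = (-21671 + 30240) - 459/47 = 8569 - 459/47 = 402284/47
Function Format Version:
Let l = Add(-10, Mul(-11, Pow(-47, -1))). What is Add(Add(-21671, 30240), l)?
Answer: Rational(402284, 47) ≈ 8559.2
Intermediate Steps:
l = Rational(-459, 47) (l = Add(-10, Mul(-11, Rational(-1, 47))) = Add(-10, Rational(11, 47)) = Rational(-459, 47) ≈ -9.7660)
Add(Add(-21671, 30240), l) = Add(Add(-21671, 30240), Rational(-459, 47)) = Add(8569, Rational(-459, 47)) = Rational(402284, 47)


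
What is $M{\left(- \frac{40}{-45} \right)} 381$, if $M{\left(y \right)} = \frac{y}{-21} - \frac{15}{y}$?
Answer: $- \frac{3248533}{504} \approx -6445.5$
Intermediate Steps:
$M{\left(y \right)} = - \frac{15}{y} - \frac{y}{21}$ ($M{\left(y \right)} = y \left(- \frac{1}{21}\right) - \frac{15}{y} = - \frac{y}{21} - \frac{15}{y} = - \frac{15}{y} - \frac{y}{21}$)
$M{\left(- \frac{40}{-45} \right)} 381 = \left(- \frac{15}{\left(-40\right) \frac{1}{-45}} - \frac{\left(-40\right) \frac{1}{-45}}{21}\right) 381 = \left(- \frac{15}{\left(-40\right) \left(- \frac{1}{45}\right)} - \frac{\left(-40\right) \left(- \frac{1}{45}\right)}{21}\right) 381 = \left(- \frac{15}{\frac{8}{9}} - \frac{8}{189}\right) 381 = \left(\left(-15\right) \frac{9}{8} - \frac{8}{189}\right) 381 = \left(- \frac{135}{8} - \frac{8}{189}\right) 381 = \left(- \frac{25579}{1512}\right) 381 = - \frac{3248533}{504}$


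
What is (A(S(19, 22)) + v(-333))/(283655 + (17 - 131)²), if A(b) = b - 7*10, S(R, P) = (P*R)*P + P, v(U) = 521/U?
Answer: 3045763/98784783 ≈ 0.030832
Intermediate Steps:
S(R, P) = P + R*P² (S(R, P) = R*P² + P = P + R*P²)
A(b) = -70 + b (A(b) = b - 70 = -70 + b)
(A(S(19, 22)) + v(-333))/(283655 + (17 - 131)²) = ((-70 + 22*(1 + 22*19)) + 521/(-333))/(283655 + (17 - 131)²) = ((-70 + 22*(1 + 418)) + 521*(-1/333))/(283655 + (-114)²) = ((-70 + 22*419) - 521/333)/(283655 + 12996) = ((-70 + 9218) - 521/333)/296651 = (9148 - 521/333)*(1/296651) = (3045763/333)*(1/296651) = 3045763/98784783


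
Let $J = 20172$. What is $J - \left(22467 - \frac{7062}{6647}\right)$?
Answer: $- \frac{15247803}{6647} \approx -2293.9$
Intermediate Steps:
$J - \left(22467 - \frac{7062}{6647}\right) = 20172 - \left(22467 - \frac{7062}{6647}\right) = 20172 - \frac{149331087}{6647} = - \frac{15247803}{6647}$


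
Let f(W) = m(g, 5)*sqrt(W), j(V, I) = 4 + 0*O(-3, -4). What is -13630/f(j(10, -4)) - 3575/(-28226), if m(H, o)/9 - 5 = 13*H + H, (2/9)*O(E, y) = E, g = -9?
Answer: 17841215/2794374 ≈ 6.3847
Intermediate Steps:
O(E, y) = 9*E/2
m(H, o) = 45 + 126*H (m(H, o) = 45 + 9*(13*H + H) = 45 + 9*(14*H) = 45 + 126*H)
j(V, I) = 4 (j(V, I) = 4 + 0*((9/2)*(-3)) = 4 + 0*(-27/2) = 4 + 0 = 4)
f(W) = -1089*sqrt(W) (f(W) = (45 + 126*(-9))*sqrt(W) = (45 - 1134)*sqrt(W) = -1089*sqrt(W))
-13630/f(j(10, -4)) - 3575/(-28226) = -13630/((-1089*sqrt(4))) - 3575/(-28226) = -13630/((-1089*2)) - 3575*(-1/28226) = -13630/(-2178) + 325/2566 = -13630*(-1/2178) + 325/2566 = 6815/1089 + 325/2566 = 17841215/2794374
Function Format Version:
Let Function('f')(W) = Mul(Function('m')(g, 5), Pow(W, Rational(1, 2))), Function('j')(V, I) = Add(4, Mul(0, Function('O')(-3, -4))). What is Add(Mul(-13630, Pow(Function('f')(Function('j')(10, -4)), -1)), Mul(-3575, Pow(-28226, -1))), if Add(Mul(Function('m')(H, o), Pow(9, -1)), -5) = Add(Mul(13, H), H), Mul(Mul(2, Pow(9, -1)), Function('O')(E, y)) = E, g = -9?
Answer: Rational(17841215, 2794374) ≈ 6.3847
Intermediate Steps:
Function('O')(E, y) = Mul(Rational(9, 2), E)
Function('m')(H, o) = Add(45, Mul(126, H)) (Function('m')(H, o) = Add(45, Mul(9, Add(Mul(13, H), H))) = Add(45, Mul(9, Mul(14, H))) = Add(45, Mul(126, H)))
Function('j')(V, I) = 4 (Function('j')(V, I) = Add(4, Mul(0, Mul(Rational(9, 2), -3))) = Add(4, Mul(0, Rational(-27, 2))) = Add(4, 0) = 4)
Function('f')(W) = Mul(-1089, Pow(W, Rational(1, 2))) (Function('f')(W) = Mul(Add(45, Mul(126, -9)), Pow(W, Rational(1, 2))) = Mul(Add(45, -1134), Pow(W, Rational(1, 2))) = Mul(-1089, Pow(W, Rational(1, 2))))
Add(Mul(-13630, Pow(Function('f')(Function('j')(10, -4)), -1)), Mul(-3575, Pow(-28226, -1))) = Add(Mul(-13630, Pow(Mul(-1089, Pow(4, Rational(1, 2))), -1)), Mul(-3575, Pow(-28226, -1))) = Add(Mul(-13630, Pow(Mul(-1089, 2), -1)), Mul(-3575, Rational(-1, 28226))) = Add(Mul(-13630, Pow(-2178, -1)), Rational(325, 2566)) = Add(Mul(-13630, Rational(-1, 2178)), Rational(325, 2566)) = Add(Rational(6815, 1089), Rational(325, 2566)) = Rational(17841215, 2794374)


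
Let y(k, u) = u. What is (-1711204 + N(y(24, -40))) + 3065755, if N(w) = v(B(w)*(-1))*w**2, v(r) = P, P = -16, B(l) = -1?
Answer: 1328951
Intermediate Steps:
v(r) = -16
N(w) = -16*w**2
(-1711204 + N(y(24, -40))) + 3065755 = (-1711204 - 16*(-40)**2) + 3065755 = (-1711204 - 16*1600) + 3065755 = (-1711204 - 25600) + 3065755 = -1736804 + 3065755 = 1328951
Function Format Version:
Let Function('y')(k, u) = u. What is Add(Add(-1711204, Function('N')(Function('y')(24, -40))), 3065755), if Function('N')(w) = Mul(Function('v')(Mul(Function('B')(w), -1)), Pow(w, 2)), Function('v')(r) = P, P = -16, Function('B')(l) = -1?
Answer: 1328951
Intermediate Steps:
Function('v')(r) = -16
Function('N')(w) = Mul(-16, Pow(w, 2))
Add(Add(-1711204, Function('N')(Function('y')(24, -40))), 3065755) = Add(Add(-1711204, Mul(-16, Pow(-40, 2))), 3065755) = Add(Add(-1711204, Mul(-16, 1600)), 3065755) = Add(Add(-1711204, -25600), 3065755) = Add(-1736804, 3065755) = 1328951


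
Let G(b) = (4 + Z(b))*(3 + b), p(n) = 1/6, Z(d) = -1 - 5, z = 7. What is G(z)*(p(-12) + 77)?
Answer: -4630/3 ≈ -1543.3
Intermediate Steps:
Z(d) = -6
p(n) = ⅙ (p(n) = 1*(⅙) = ⅙)
G(b) = -6 - 2*b (G(b) = (4 - 6)*(3 + b) = -2*(3 + b) = -6 - 2*b)
G(z)*(p(-12) + 77) = (-6 - 2*7)*(⅙ + 77) = (-6 - 14)*(463/6) = -20*463/6 = -4630/3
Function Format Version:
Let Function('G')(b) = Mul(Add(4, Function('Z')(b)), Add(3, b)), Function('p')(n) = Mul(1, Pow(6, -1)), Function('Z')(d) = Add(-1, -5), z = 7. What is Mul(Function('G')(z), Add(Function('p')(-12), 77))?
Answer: Rational(-4630, 3) ≈ -1543.3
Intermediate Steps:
Function('Z')(d) = -6
Function('p')(n) = Rational(1, 6) (Function('p')(n) = Mul(1, Rational(1, 6)) = Rational(1, 6))
Function('G')(b) = Add(-6, Mul(-2, b)) (Function('G')(b) = Mul(Add(4, -6), Add(3, b)) = Mul(-2, Add(3, b)) = Add(-6, Mul(-2, b)))
Mul(Function('G')(z), Add(Function('p')(-12), 77)) = Mul(Add(-6, Mul(-2, 7)), Add(Rational(1, 6), 77)) = Mul(Add(-6, -14), Rational(463, 6)) = Mul(-20, Rational(463, 6)) = Rational(-4630, 3)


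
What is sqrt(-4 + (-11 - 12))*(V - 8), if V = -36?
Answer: -132*I*sqrt(3) ≈ -228.63*I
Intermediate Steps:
sqrt(-4 + (-11 - 12))*(V - 8) = sqrt(-4 + (-11 - 12))*(-36 - 8) = sqrt(-4 - 23)*(-44) = sqrt(-27)*(-44) = (3*I*sqrt(3))*(-44) = -132*I*sqrt(3)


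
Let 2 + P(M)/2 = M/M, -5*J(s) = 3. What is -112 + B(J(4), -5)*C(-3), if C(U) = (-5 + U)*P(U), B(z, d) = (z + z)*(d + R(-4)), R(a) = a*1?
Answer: 304/5 ≈ 60.800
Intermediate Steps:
J(s) = -3/5 (J(s) = -1/5*3 = -3/5)
P(M) = -2 (P(M) = -4 + 2*(M/M) = -4 + 2*1 = -4 + 2 = -2)
R(a) = a
B(z, d) = 2*z*(-4 + d) (B(z, d) = (z + z)*(d - 4) = (2*z)*(-4 + d) = 2*z*(-4 + d))
C(U) = 10 - 2*U (C(U) = (-5 + U)*(-2) = 10 - 2*U)
-112 + B(J(4), -5)*C(-3) = -112 + (2*(-3/5)*(-4 - 5))*(10 - 2*(-3)) = -112 + (2*(-3/5)*(-9))*(10 + 6) = -112 + (54/5)*16 = -112 + 864/5 = 304/5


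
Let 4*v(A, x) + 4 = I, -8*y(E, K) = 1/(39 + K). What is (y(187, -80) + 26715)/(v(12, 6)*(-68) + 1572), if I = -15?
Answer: 8762521/621560 ≈ 14.098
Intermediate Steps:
y(E, K) = -1/(8*(39 + K))
v(A, x) = -19/4 (v(A, x) = -1 + (¼)*(-15) = -1 - 15/4 = -19/4)
(y(187, -80) + 26715)/(v(12, 6)*(-68) + 1572) = (-1/(312 + 8*(-80)) + 26715)/(-19/4*(-68) + 1572) = (-1/(312 - 640) + 26715)/(323 + 1572) = (-1/(-328) + 26715)/1895 = (-1*(-1/328) + 26715)*(1/1895) = (1/328 + 26715)*(1/1895) = (8762521/328)*(1/1895) = 8762521/621560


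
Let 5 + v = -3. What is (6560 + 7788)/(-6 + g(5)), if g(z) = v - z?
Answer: -14348/19 ≈ -755.16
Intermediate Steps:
v = -8 (v = -5 - 3 = -8)
g(z) = -8 - z
(6560 + 7788)/(-6 + g(5)) = (6560 + 7788)/(-6 + (-8 - 1*5)) = 14348/(-6 + (-8 - 5)) = 14348/(-6 - 13) = 14348/(-19) = -1/19*14348 = -14348/19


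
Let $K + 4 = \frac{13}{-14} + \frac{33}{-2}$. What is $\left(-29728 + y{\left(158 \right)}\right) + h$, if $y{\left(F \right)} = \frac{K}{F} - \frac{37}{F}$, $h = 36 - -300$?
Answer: $- \frac{32507961}{1106} \approx -29392.0$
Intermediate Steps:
$K = - \frac{150}{7}$ ($K = -4 + \left(\frac{13}{-14} + \frac{33}{-2}\right) = -4 + \left(13 \left(- \frac{1}{14}\right) + 33 \left(- \frac{1}{2}\right)\right) = -4 - \frac{122}{7} = - \frac{150}{7} \approx -21.429$)
$h = 336$ ($h = 36 + 300 = 336$)
$y{\left(F \right)} = - \frac{409}{7 F}$ ($y{\left(F \right)} = - \frac{150}{7 F} - \frac{37}{F} = - \frac{409}{7 F}$)
$\left(-29728 + y{\left(158 \right)}\right) + h = \left(-29728 - \frac{409}{7 \cdot 158}\right) + 336 = \left(-29728 - \frac{409}{1106}\right) + 336 = - \frac{32879577}{1106} + 336 = - \frac{32507961}{1106}$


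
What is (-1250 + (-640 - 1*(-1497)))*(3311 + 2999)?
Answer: -2479830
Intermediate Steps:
(-1250 + (-640 - 1*(-1497)))*(3311 + 2999) = (-1250 + (-640 + 1497))*6310 = (-1250 + 857)*6310 = -393*6310 = -2479830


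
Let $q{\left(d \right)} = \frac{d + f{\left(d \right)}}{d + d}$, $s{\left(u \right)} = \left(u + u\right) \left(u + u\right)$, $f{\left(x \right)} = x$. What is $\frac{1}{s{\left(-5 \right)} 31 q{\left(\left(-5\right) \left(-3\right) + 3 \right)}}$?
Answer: $\frac{1}{3100} \approx 0.00032258$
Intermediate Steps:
$s{\left(u \right)} = 4 u^{2}$ ($s{\left(u \right)} = 2 u 2 u = 4 u^{2}$)
$q{\left(d \right)} = 1$ ($q{\left(d \right)} = \frac{d + d}{d + d} = \frac{2 d}{2 d} = 2 d \frac{1}{2 d} = 1$)
$\frac{1}{s{\left(-5 \right)} 31 q{\left(\left(-5\right) \left(-3\right) + 3 \right)}} = \frac{1}{4 \left(-5\right)^{2} \cdot 31 \cdot 1} = \frac{1}{4 \cdot 25 \cdot 31 \cdot 1} = \frac{1}{100 \cdot 31 \cdot 1} = \frac{1}{3100 \cdot 1} = \frac{1}{3100}$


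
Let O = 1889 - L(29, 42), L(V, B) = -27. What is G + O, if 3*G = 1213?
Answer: 6961/3 ≈ 2320.3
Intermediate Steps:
G = 1213/3 (G = (⅓)*1213 = 1213/3 ≈ 404.33)
O = 1916 (O = 1889 - 1*(-27) = 1889 + 27 = 1916)
G + O = 1213/3 + 1916 = 6961/3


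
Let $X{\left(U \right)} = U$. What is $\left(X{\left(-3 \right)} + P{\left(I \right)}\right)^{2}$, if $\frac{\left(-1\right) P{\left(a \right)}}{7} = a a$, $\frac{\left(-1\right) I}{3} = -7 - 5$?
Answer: $82355625$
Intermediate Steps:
$I = 36$ ($I = - 3 \left(-7 - 5\right) = \left(-3\right) \left(-12\right) = 36$)
$P{\left(a \right)} = - 7 a^{2}$ ($P{\left(a \right)} = - 7 a a = - 7 a^{2}$)
$\left(X{\left(-3 \right)} + P{\left(I \right)}\right)^{2} = \left(-3 - 7 \cdot 36^{2}\right)^{2} = \left(-3 - 9072\right)^{2} = \left(-9075\right)^{2} = 82355625$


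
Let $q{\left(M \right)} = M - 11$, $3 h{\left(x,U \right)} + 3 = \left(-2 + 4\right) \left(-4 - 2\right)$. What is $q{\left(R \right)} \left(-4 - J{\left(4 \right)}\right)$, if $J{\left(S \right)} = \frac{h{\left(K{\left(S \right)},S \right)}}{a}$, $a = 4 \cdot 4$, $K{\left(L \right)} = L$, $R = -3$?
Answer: $\frac{413}{8} \approx 51.625$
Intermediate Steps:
$h{\left(x,U \right)} = -5$ ($h{\left(x,U \right)} = -1 + \frac{\left(-2 + 4\right) \left(-4 - 2\right)}{3} = -1 + \frac{2 \left(-6\right)}{3} = -1 + \frac{1}{3} \left(-12\right) = -1 - 4 = -5$)
$a = 16$
$J{\left(S \right)} = - \frac{5}{16}$
$q{\left(M \right)} = -11 + M$
$q{\left(R \right)} \left(-4 - J{\left(4 \right)}\right) = \left(-11 - 3\right) \left(-4 - - \frac{5}{16}\right) = - 14 \left(-4 + \frac{5}{16}\right) = \left(-14\right) \left(- \frac{59}{16}\right) = \frac{413}{8}$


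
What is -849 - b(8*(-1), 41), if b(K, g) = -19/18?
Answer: -15263/18 ≈ -847.94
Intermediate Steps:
b(K, g) = -19/18 (b(K, g) = -19*1/18 = -19/18)
-849 - b(8*(-1), 41) = -849 - 1*(-19/18) = -849 + 19/18 = -15263/18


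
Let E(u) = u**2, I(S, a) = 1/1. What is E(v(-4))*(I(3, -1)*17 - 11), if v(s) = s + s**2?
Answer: 864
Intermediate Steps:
I(S, a) = 1
E(v(-4))*(I(3, -1)*17 - 11) = (-4*(1 - 4))**2*(1*17 - 11) = (-4*(-3))**2*(17 - 11) = 12**2*6 = 144*6 = 864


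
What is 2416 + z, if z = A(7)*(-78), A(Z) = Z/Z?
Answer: 2338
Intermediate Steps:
A(Z) = 1
z = -78 (z = 1*(-78) = -78)
2416 + z = 2416 - 78 = 2338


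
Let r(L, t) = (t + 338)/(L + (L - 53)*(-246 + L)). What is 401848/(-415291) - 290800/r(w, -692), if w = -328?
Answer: 13185662106045304/73506507 ≈ 1.7938e+8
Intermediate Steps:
r(L, t) = (338 + t)/(L + (-246 + L)*(-53 + L)) (r(L, t) = (338 + t)/(L + (-53 + L)*(-246 + L)) = (338 + t)/(L + (-246 + L)*(-53 + L)))
401848/(-415291) - 290800/r(w, -692) = 401848/(-415291) - 290800*(13038 + (-328)² - 298*(-328))/(338 - 692) = 401848*(-1/415291) - 290800/(-354/(13038 + 107584 + 97744)) = -401848/415291 - 290800/(-354/218366) = -401848/415291 - 290800/((1/218366)*(-354)) = -401848/415291 - 290800/(-177/109183) = -401848/415291 - 290800*(-109183/177) = -401848/415291 + 31750416400/177 = 13185662106045304/73506507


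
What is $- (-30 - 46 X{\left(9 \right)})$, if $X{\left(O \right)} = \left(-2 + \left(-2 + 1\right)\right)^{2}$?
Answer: $444$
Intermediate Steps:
$X{\left(O \right)} = 9$ ($X{\left(O \right)} = \left(-2 - 1\right)^{2} = \left(-3\right)^{2} = 9$)
$- (-30 - 46 X{\left(9 \right)}) = - (-30 - 414) = \left(-1\right) \left(-444\right) = 444$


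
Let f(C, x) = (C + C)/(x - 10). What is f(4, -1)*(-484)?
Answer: 352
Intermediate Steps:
f(C, x) = 2*C/(-10 + x) (f(C, x) = (2*C)/(-10 + x) = 2*C/(-10 + x))
f(4, -1)*(-484) = (2*4/(-10 - 1))*(-484) = (2*4/(-11))*(-484) = (2*4*(-1/11))*(-484) = -8/11*(-484) = 352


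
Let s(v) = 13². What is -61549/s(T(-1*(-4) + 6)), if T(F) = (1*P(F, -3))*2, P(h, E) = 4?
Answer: -61549/169 ≈ -364.20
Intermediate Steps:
T(F) = 8 (T(F) = (1*4)*2 = 4*2 = 8)
s(v) = 169
-61549/s(T(-1*(-4) + 6)) = -61549/169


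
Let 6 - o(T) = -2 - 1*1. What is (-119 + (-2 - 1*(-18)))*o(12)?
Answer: -927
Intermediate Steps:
o(T) = 9 (o(T) = 6 - (-2 - 1*1) = 6 - (-2 - 1) = 6 - 1*(-3) = 6 + 3 = 9)
(-119 + (-2 - 1*(-18)))*o(12) = (-119 + (-2 - 1*(-18)))*9 = (-119 + (-2 + 18))*9 = (-119 + 16)*9 = -103*9 = -927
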